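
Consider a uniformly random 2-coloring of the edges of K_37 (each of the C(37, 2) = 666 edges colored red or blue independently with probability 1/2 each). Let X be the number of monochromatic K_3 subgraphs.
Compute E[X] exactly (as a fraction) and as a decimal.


Let X = Σ_S X_S over the C(37, 3) = 7770 subsets S of size 3, where X_S = 1 if the K_3 on S is monochromatic.
For a fixed S, the K_3 on S has C(3, 2) = 3 edges. P[all 3 edges red] = (1/2)^3, and likewise for blue, so P[monochromatic] = 2·(1/2)^3 = 2^{1 − 3} = 1/4.
Summing: E[X] = C(37, 3) · 2^{1 − 3} = 7770 · 1/4 = 3885/2.
Numerically: E[X] ≈ 1942.50000.

E[X] = C(37,3)·2^(1−C(3,2)) = 3885/2 ≈ 1942.50000.


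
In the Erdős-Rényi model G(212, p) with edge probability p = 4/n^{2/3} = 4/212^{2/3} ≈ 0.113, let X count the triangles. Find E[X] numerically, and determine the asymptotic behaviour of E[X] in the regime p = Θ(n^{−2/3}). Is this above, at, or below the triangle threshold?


Number of potential triangles: C(212, 3) = 1565620.
Each occurs with probability p³ ≈ (0.113)³ ≈ 1.42399e-03.
By linearity: E[X] = C(212, 3)·p³ ≈ 1565620 · 1.42399e-03 ≈ 2229.434.
Since α = 2/3 < 1, p = c/n^{2/3} ≫ 1/n is above the triangle threshold p ~ 1/n. Asymptotically E[X] ~ (c³/6)·n^{3(1−α)} = (4³/6)·n^{1} → ∞; triangles are abundant w.h.p.

E[X] ≈ 2229.434; in regime p = Θ(1/n^{2/3}) E[X] diverges (above the triangle threshold p ~ 1/n).


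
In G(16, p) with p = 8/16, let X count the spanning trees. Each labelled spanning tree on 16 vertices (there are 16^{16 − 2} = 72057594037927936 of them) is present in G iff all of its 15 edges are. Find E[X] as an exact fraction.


K_16 has 16^{16 − 2} = 72057594037927936 labelled spanning trees.
For each such spanning tree H, let X_H = 1 if all 15 edges of H are present in G. Then P[X_H = 1] = p^{15} = (1/2)^{15} = 1/32768.
By linearity of expectation: E[X] = Σ_H E[X_H] = 72057594037927936 · p^{15} = 72057594037927936 · 1/32768 = 2199023255552.
Numerically: E[X] ≈ 2.199e+12.

E[X] = 72057594037927936 · (1/2)^{15} = 2199023255552 ≈ 2.199e+12.


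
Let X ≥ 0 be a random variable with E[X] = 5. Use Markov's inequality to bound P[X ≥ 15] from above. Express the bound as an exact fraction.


μ = E[X] = 5, a = 15.
Markov: P[X ≥ 15] ≤ μ/a = (5)/15 = 1/3.
Numerically: ≈ 0.333.
(Since a = 15 > μ = 5.000, the bound 1/3 is < 1 and informative.)

P[X ≥ 15] ≤ 1/3 ≈ 0.333.


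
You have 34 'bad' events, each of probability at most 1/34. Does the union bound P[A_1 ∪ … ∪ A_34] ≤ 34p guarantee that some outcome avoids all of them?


Union bound: P[∪_{i=1}^{34} A_i] ≤ Σ_i P[A_i] ≤ 34·p = 34·(1/34) = 1.
Numerically: 1 ≈ 1.00000.
Is 1 < 1? NO.
Since the bound 1 is ≥ 1, the union bound is uninformative here; it does NOT by itself certify existence.

34·p = 1 ≈ 1.00000; existence NOT certified by the union bound.


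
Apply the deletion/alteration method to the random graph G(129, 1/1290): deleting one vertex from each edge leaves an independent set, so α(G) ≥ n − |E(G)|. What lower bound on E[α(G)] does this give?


E[|E(G)|] = C(129, 2)·p = 8256 · (1/1290) = 32/5.
E[α(G)] ≥ n − E[|E(G)|] = 129 − 32/5 = 613/5.
Numerically: ≈ 122.600.
(This is only a lower bound; the true E[α(G)] may be larger.)

E[α(G)] ≥ 613/5 ≈ 122.600.


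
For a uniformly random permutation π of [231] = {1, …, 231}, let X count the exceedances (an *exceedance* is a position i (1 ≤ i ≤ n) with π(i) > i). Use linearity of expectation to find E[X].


Write X = Σ_{i=1}^{231} X_i, where X_i = 1_{π(i) > i}.
For each fixed i, π(i) is uniform over {1, …, 231} (marginal of a uniform permutation), so P[π(i) > i] = (n − i)/n. Summing: Σ_{i=1}^{231} (n − i)/n = (0 + 1 + … + 230)/231 = 231(231 − 1)/(2·231) = (231 − 1)/2.
Hence E[X] = Σ_{i=1}^{231} (231 − i)/231 = 115 ≈ 115.00000.

E[X] = 115 = 115.00000.


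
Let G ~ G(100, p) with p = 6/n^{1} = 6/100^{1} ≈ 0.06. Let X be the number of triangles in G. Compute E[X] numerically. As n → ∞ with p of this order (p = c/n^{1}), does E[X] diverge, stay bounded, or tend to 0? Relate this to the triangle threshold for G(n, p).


Number of potential triangles: C(100, 3) = 161700.
Each occurs with probability p³ ≈ (0.06)³ ≈ 2.160000e-04.
By linearity: E[X] = C(100, 3)·p³ ≈ 161700 · 2.160000e-04 ≈ 34.9272.
Here α = 1, so p = 6/n is exactly at the triangle threshold p ~ 1/n. Asymptotically E[X] → c³/6 = 6³/6 = 36 ≈ 36.0000, a bounded constant. In this regime the triangle count is asymptotically Poisson(c³/6).

E[X] ≈ 34.9272; in regime p = Θ(1/n^{1}) E[X] stays bounded (at the triangle threshold p ~ 1/n).


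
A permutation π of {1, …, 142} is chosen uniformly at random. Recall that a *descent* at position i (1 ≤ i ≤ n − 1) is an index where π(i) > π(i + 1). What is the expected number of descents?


Write X = Σ X_I over i = 1, …, 141, with X_I the indicator of one descent.
There are 141 indicators.
For each fixed i, the pair (π(i), π(i+1)) is a uniformly random ordered pair of distinct values from {1, …, 142}; by symmetry P[π(i) > π(i+1)] = 1/2.
By linearity: E[X] = 141 · (1/2) = (142 − 1) · (1/2) = 141/2 ≈ 70.500000.

E[X] = 141/2 = 70.500000.


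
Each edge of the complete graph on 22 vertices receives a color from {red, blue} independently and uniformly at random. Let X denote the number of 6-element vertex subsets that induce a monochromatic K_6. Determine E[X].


Let X = Σ_S X_S over the C(22, 6) = 74613 subsets S of size 6, where X_S = 1 if the K_6 on S is monochromatic.
For a fixed S, the K_6 on S has C(6, 2) = 15 edges. P[all 15 edges red] = (1/2)^15, and likewise for blue, so P[monochromatic] = 2·(1/2)^15 = 2^{1 − 15} = 1/16384.
By linearity: E[X] = C(22, 6) · 2^{1 − 15} = 74613 · 1/16384 = 74613/16384.
Numerically: E[X] ≈ 4.5540.

E[X] = C(22,6)·2^(1−C(6,2)) = 74613/16384 ≈ 4.5540.


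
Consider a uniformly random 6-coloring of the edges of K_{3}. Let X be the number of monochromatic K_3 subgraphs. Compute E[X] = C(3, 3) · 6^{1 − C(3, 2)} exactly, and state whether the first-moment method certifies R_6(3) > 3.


E[X] = C(3, 3) · 6^{1 − 3} = 1 · 6^{−2} = 1/36.
As a reduced fraction: E[X] = 1/36 ≈ 0.02778.
Is E[X] < 1? YES.
Since E[X] < 1, there exists a 6-coloring of K_{3} with no monochromatic K_3; hence R_6(3) > 3.

E[X] = 1/36 ≈ 0.02778; E[X] < 1, so R_6(3) > 3.


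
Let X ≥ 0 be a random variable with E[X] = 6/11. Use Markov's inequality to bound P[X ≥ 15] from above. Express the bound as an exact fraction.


μ = E[X] = 6/11, a = 15.
Markov: P[X ≥ 15] ≤ μ/a = (6/11)/15 = 2/55.
Numerically: ≈ 0.0364.
(Since a = 15 > μ = 0.5455, the bound 2/55 is < 1 and informative.)

P[X ≥ 15] ≤ 2/55 ≈ 0.0364.


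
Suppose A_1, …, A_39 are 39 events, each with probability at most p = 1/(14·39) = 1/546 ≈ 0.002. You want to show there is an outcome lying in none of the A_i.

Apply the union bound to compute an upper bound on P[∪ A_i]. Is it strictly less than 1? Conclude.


Union bound: P[∪_{i=1}^{39} A_i] ≤ Σ_i P[A_i] ≤ 39·p = 39·(1/546) = 1/14.
Numerically: 1/14 ≈ 0.071.
Is 1/14 < 1? YES.
Since P[∪ A_i] ≤ 1/14 < 1, the complement has P[∩ A_i^c] ≥ 1 − 1/14 = 13/14 > 0, so some outcome avoids every A_i.

39·p = 1/14 ≈ 0.071; existence CERTIFIED by the union bound.


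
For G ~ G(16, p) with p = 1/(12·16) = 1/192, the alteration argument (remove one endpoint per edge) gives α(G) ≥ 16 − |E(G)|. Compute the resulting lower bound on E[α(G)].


E[|E(G)|] = C(16, 2)·p = 120 · (1/192) = 5/8.
E[α(G)] ≥ n − E[|E(G)|] = 16 − 5/8 = 123/8.
Numerically: ≈ 15.3750.
(This is only a lower bound; the true E[α(G)] may be larger.)

E[α(G)] ≥ 123/8 ≈ 15.3750.


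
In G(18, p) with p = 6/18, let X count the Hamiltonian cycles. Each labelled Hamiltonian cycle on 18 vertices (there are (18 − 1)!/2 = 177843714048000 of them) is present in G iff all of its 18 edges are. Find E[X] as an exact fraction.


K_18 has (18 − 1)!/2 = 177843714048000 labelled Hamiltonian cycles.
For each such Hamiltonian cycle H, let X_H = 1 if all 18 edges of H are present in G. Then P[X_H = 1] = p^{18} = (1/3)^{18} = 1/387420489.
By linearity of expectation: E[X] = Σ_H E[X_H] = 177843714048000 · p^{18} = 177843714048000 · 1/387420489 = 243955712000/531441.
Numerically: E[X] ≈ 4.5905e+05.

E[X] = 177843714048000 · (1/3)^{18} = 243955712000/531441 ≈ 4.5905e+05.


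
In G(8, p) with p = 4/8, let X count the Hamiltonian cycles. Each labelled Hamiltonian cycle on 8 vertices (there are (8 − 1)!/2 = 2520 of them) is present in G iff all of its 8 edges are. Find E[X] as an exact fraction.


K_8 has (8 − 1)!/2 = 2520 labelled Hamiltonian cycles.
For each such Hamiltonian cycle H, let X_H = 1 if all 8 edges of H are present in G. Then P[X_H = 1] = p^{8} = (1/2)^{8} = 1/256.
By linearity of expectation: E[X] = Σ_H E[X_H] = 2520 · p^{8} = 2520 · 1/256 = 315/32.
Numerically: E[X] ≈ 9.844.

E[X] = 2520 · (1/2)^{8} = 315/32 ≈ 9.844.


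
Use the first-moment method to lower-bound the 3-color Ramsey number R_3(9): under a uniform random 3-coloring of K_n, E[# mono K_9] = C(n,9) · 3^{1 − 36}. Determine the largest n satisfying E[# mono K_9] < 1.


We need C(n, 9) · 3^{1 − 36} < 1, i.e. C(n, 9) < 3^{36 − 1} = 50031545098999707.
Check values of n near the boundary:
  n = 297: C(297, 9) = 43842345008337645; 43842345008337645 < 50031545098999707? YES
  n = 298: C(298, 9) = 45207677551849890; 45207677551849890 < 50031545098999707? YES
  n = 299: C(299, 9) = 46610674441390059; 46610674441390059 < 50031545098999707? YES
  n = 300: C(300, 9) = 48052241692154700; 48052241692154700 < 50031545098999707? YES
  n = 301: C(301, 9) = 49533303936090975; 49533303936090975 < 50031545098999707? YES
  n = 302: C(302, 9) = 51054804739588650; 51054804739588650 < 50031545098999707? NO
  n = 303: C(303, 9) = 52617706925494425; 52617706925494425 < 50031545098999707? NO
The largest n with C(n, 9) < 50031545098999707 is n = 301 (where E[X] = 16511101312030325/16677181699666569 ≈ 0.990). Hence R_3(9) > 301, i.e. R_3(9) ≥ 302.

Largest n = 301; hence R_3(9) > 301.


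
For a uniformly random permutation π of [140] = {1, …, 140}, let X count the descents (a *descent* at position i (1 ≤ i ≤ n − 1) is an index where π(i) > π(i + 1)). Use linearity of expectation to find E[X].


Write X = Σ X_I over i = 1, …, 139, with X_I the indicator of one descent.
There are 139 indicators.
For each fixed i, the pair (π(i), π(i+1)) is a uniformly random ordered pair of distinct values from {1, …, 140}; by symmetry P[π(i) > π(i+1)] = 1/2.
By linearity: E[X] = 139 · (1/2) = (140 − 1) · (1/2) = 139/2 ≈ 69.500000.

E[X] = 139/2 = 69.500000.


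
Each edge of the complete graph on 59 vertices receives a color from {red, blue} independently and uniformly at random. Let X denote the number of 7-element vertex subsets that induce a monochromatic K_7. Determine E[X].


Let X = Σ_S X_S over the C(59, 7) = 341149446 subsets S of size 7, where X_S = 1 if the K_7 on S is monochromatic.
For a fixed S, the K_7 on S has C(7, 2) = 21 edges. P[all 21 edges red] = (1/2)^21, and likewise for blue, so P[monochromatic] = 2·(1/2)^21 = 2^{1 − 21} = 1/1048576.
Summing: E[X] = C(59, 7) · 2^{1 − 21} = 341149446 · 1/1048576 = 170574723/524288.
Numerically: E[X] ≈ 325.345.

E[X] = C(59,7)·2^(1−C(7,2)) = 170574723/524288 ≈ 325.345.


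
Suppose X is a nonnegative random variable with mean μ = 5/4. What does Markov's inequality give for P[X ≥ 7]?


μ = E[X] = 5/4, a = 7.
Markov: P[X ≥ 7] ≤ μ/a = (5/4)/7 = 5/28.
Numerically: ≈ 0.17857.
(Since a = 7 > μ = 1.25000, the bound 5/28 is < 1 and informative.)

P[X ≥ 7] ≤ 5/28 ≈ 0.17857.


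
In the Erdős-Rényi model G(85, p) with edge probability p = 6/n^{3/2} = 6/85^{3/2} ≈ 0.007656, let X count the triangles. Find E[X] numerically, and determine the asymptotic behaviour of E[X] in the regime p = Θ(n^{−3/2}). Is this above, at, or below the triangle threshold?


Number of potential triangles: C(85, 3) = 98770.
Each occurs with probability p³ ≈ (0.007656)³ ≈ 4.488163e-07.
By linearity: E[X] = C(85, 3)·p³ ≈ 98770 · 4.488163e-07 ≈ 0.0443.
Since α = 3/2 > 1, p = c/n^{3/2} = o(1/n) is below the triangle threshold p ~ 1/n. Asymptotically E[X] ~ (c³/6)·n^{3(1−α)} = (6³/6)·n^{-1.5} → 0, so by Markov's inequality G has no triangles w.h.p.

E[X] ≈ 0.0443; in regime p = Θ(1/n^{3/2}) E[X] tends to 0 (below the triangle threshold p ~ 1/n).


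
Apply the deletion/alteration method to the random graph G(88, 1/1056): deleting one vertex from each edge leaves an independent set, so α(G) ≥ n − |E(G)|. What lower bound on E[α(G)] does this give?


E[|E(G)|] = C(88, 2)·p = 3828 · (1/1056) = 29/8.
E[α(G)] ≥ n − E[|E(G)|] = 88 − 29/8 = 675/8.
Numerically: ≈ 84.3750.
(This is only a lower bound; the true E[α(G)] may be larger.)

E[α(G)] ≥ 675/8 ≈ 84.3750.


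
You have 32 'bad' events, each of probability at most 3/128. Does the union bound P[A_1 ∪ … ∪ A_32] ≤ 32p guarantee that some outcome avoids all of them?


Union bound: P[∪_{i=1}^{32} A_i] ≤ Σ_i P[A_i] ≤ 32·p = 32·(3/128) = 3/4.
Numerically: 3/4 ≈ 0.750000.
Is 3/4 < 1? YES.
Since P[∪ A_i] ≤ 3/4 < 1, the complement has P[∩ A_i^c] ≥ 1 − 3/4 = 1/4 > 0, so some outcome avoids every A_i.

32·p = 3/4 ≈ 0.750000; existence CERTIFIED by the union bound.


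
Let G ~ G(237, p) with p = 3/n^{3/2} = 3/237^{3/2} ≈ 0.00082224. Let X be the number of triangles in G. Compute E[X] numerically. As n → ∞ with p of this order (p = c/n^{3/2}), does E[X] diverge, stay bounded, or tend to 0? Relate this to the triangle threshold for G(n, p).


Number of potential triangles: C(237, 3) = 2190670.
Each occurs with probability p³ ≈ (0.00082224)³ ≈ 5.5589940e-10.
By linearity: E[X] = C(237, 3)·p³ ≈ 2190670 · 5.5589940e-10 ≈ 0.00122.
Since α = 3/2 > 1, p = c/n^{3/2} = o(1/n) is below the triangle threshold p ~ 1/n. Asymptotically E[X] ~ (c³/6)·n^{3(1−α)} = (3³/6)·n^{-1.5} → 0, so by Markov's inequality G has no triangles w.h.p.

E[X] ≈ 0.00122; in regime p = Θ(1/n^{3/2}) E[X] tends to 0 (below the triangle threshold p ~ 1/n).


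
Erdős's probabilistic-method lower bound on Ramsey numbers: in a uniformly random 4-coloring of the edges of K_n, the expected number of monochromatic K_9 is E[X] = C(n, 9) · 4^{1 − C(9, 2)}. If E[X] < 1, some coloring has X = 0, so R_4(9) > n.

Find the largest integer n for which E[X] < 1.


We need C(n, 9) · 4^{1 − 36} < 1, i.e. C(n, 9) < 4^{36 − 1} = 1180591620717411303424.
Check values of n near the boundary:
  n = 913: C(913, 9) = 1167605542753639808390; 1167605542753639808390 < 1180591620717411303424? YES
  n = 914: C(914, 9) = 1179217089587653905932; 1179217089587653905932 < 1180591620717411303424? YES
  n = 915: C(915, 9) = 1190931166636537885130; 1190931166636537885130 < 1180591620717411303424? NO
  n = 916: C(916, 9) = 1202748565202942340440; 1202748565202942340440 < 1180591620717411303424? NO
The largest n with C(n, 9) < 1180591620717411303424 is n = 914 (where E[X] = 294804272396913476483/295147905179352825856 ≈ 0.99884). Hence R_4(9) > 914, i.e. R_4(9) ≥ 915.

Largest n = 914; hence R_4(9) > 914.


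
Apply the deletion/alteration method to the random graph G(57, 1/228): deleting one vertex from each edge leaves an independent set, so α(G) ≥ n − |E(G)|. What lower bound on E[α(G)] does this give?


E[|E(G)|] = C(57, 2)·p = 1596 · (1/228) = 7.
E[α(G)] ≥ n − E[|E(G)|] = 57 − 7 = 50.
Numerically: ≈ 50.00000.
(This is only a lower bound; the true E[α(G)] may be larger.)

E[α(G)] ≥ 50 ≈ 50.00000.


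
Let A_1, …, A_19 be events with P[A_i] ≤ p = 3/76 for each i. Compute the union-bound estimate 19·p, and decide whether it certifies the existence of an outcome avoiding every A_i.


Union bound: P[∪_{i=1}^{19} A_i] ≤ Σ_i P[A_i] ≤ 19·p = 19·(3/76) = 3/4.
Numerically: 3/4 ≈ 0.750000.
Is 3/4 < 1? YES.
Since P[∪ A_i] ≤ 3/4 < 1, the complement has P[∩ A_i^c] ≥ 1 − 3/4 = 1/4 > 0, so some outcome avoids every A_i.

19·p = 3/4 ≈ 0.750000; existence CERTIFIED by the union bound.


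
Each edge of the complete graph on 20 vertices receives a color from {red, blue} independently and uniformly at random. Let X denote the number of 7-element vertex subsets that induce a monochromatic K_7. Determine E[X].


Let X = Σ_S X_S over the C(20, 7) = 77520 subsets S of size 7, where X_S = 1 if the K_7 on S is monochromatic.
For a fixed S, the K_7 on S has C(7, 2) = 21 edges. P[all 21 edges red] = (1/2)^21, and likewise for blue, so P[monochromatic] = 2·(1/2)^21 = 2^{1 − 21} = 1/1048576.
Summing: E[X] = C(20, 7) · 2^{1 − 21} = 77520 · 1/1048576 = 4845/65536.
Numerically: E[X] ≈ 0.074.

E[X] = C(20,7)·2^(1−C(7,2)) = 4845/65536 ≈ 0.074.


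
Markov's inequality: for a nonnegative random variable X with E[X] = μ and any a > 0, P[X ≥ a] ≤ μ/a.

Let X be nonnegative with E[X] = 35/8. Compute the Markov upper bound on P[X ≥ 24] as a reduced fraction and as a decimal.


μ = E[X] = 35/8, a = 24.
Markov: P[X ≥ 24] ≤ μ/a = (35/8)/24 = 35/192.
Numerically: ≈ 0.1823.
(Since a = 24 > μ = 4.3750, the bound 35/192 is < 1 and informative.)

P[X ≥ 24] ≤ 35/192 ≈ 0.1823.


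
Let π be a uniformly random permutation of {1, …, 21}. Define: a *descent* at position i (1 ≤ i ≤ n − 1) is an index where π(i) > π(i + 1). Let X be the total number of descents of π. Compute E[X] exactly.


Write X = Σ X_I over i = 1, …, 20, with X_I the indicator of one descent.
There are 20 indicators.
For each fixed i, the pair (π(i), π(i+1)) is a uniformly random ordered pair of distinct values from {1, …, 21}; by symmetry P[π(i) > π(i+1)] = 1/2.
By linearity: E[X] = 20 · (1/2) = (21 − 1) · (1/2) = 10 ≈ 10.000.

E[X] = 10 = 10.000.


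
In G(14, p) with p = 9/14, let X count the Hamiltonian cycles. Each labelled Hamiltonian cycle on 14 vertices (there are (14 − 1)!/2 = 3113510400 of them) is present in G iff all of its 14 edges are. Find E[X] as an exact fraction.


K_14 has (14 − 1)!/2 = 3113510400 labelled Hamiltonian cycles.
For each such Hamiltonian cycle H, let X_H = 1 if all 14 edges of H are present in G. Then P[X_H = 1] = p^{14} = (9/14)^{14} = 22876792454961/11112006825558016.
By linearity: E[X] = Σ_H E[X_H] = 3113510400 · p^{14} = 3113510400 · 22876792454961/11112006825558016 = 19873641525435994725/3100448333024.
Numerically: E[X] ≈ 6.41e+06.

E[X] = 3113510400 · (9/14)^{14} = 19873641525435994725/3100448333024 ≈ 6.41e+06.


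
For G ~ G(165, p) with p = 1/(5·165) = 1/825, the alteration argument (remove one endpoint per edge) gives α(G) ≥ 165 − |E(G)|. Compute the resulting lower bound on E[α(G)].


E[|E(G)|] = C(165, 2)·p = 13530 · (1/825) = 82/5.
E[α(G)] ≥ n − E[|E(G)|] = 165 − 82/5 = 743/5.
Numerically: ≈ 148.600.
(This is only a lower bound; the true E[α(G)] may be larger.)

E[α(G)] ≥ 743/5 ≈ 148.600.


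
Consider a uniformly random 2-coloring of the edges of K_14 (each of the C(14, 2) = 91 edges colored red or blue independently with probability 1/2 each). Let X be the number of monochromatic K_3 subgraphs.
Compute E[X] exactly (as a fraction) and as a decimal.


Let X = Σ_S X_S over the C(14, 3) = 364 subsets S of size 3, where X_S = 1 if the K_3 on S is monochromatic.
For a fixed S, the K_3 on S has C(3, 2) = 3 edges. P[all 3 edges red] = (1/2)^3, and likewise for blue, so P[monochromatic] = 2·(1/2)^3 = 2^{1 − 3} = 1/4.
By linearity of expectation: E[X] = C(14, 3) · 2^{1 − 3} = 364 · 1/4 = 91.
Numerically: E[X] ≈ 91.000.

E[X] = C(14,3)·2^(1−C(3,2)) = 91 ≈ 91.000.


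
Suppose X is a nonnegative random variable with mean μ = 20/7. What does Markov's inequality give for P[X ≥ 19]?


μ = E[X] = 20/7, a = 19.
Markov: P[X ≥ 19] ≤ μ/a = (20/7)/19 = 20/133.
Numerically: ≈ 0.150376.
(Since a = 19 > μ = 2.857143, the bound 20/133 is < 1 and informative.)

P[X ≥ 19] ≤ 20/133 ≈ 0.150376.


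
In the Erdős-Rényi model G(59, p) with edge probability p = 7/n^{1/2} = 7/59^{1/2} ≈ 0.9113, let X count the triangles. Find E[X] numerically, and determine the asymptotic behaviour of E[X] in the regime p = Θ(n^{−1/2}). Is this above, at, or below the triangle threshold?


Number of potential triangles: C(59, 3) = 32509.
Each occurs with probability p³ ≈ (0.9113)³ ≈ 7.568610e-01.
By linearity: E[X] = C(59, 3)·p³ ≈ 32509 · 7.568610e-01 ≈ 24604.7929.
Since α = 1/2 < 1, p = c/n^{1/2} ≫ 1/n is above the triangle threshold p ~ 1/n. Asymptotically E[X] ~ (c³/6)·n^{3(1−α)} = (7³/6)·n^{1.5} → ∞; triangles are abundant w.h.p.

E[X] ≈ 24604.7929; in regime p = Θ(1/n^{1/2}) E[X] diverges (above the triangle threshold p ~ 1/n).


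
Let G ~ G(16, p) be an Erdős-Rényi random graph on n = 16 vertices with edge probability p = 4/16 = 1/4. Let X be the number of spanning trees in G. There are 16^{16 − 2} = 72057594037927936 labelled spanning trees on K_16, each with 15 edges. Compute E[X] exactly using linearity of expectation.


K_16 has 16^{16 − 2} = 72057594037927936 labelled spanning trees.
For each such spanning tree H, let X_H = 1 if all 15 edges of H are present in G. Then P[X_H = 1] = p^{15} = (1/4)^{15} = 1/1073741824.
By linearity: E[X] = Σ_H E[X_H] = 72057594037927936 · p^{15} = 72057594037927936 · 1/1073741824 = 67108864.
Numerically: E[X] ≈ 6.7109e+07.

E[X] = 72057594037927936 · (1/4)^{15} = 67108864 ≈ 6.7109e+07.


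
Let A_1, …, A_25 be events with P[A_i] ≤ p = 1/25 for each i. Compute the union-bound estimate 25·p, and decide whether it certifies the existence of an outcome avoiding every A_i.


Union bound: P[∪_{i=1}^{25} A_i] ≤ Σ_i P[A_i] ≤ 25·p = 25·(1/25) = 1.
Numerically: 1 ≈ 1.000000.
Is 1 < 1? NO.
Since the bound 1 is ≥ 1, the union bound is uninformative here; it does NOT by itself certify existence.

25·p = 1 ≈ 1.000000; existence NOT certified by the union bound.


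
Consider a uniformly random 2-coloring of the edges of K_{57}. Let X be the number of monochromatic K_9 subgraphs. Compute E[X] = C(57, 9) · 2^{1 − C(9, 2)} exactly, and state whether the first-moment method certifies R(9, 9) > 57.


E[X] = C(57, 9) · 2^{1 − 36} = 8996462475 · 2^{−35} = 8996462475/34359738368.
As a reduced fraction: E[X] = 8996462475/34359738368 ≈ 0.262.
Is E[X] < 1? YES.
Since E[X] < 1, there exists a 2-coloring of K_{57} with no monochromatic K_9; hence R(9, 9) > 57.

E[X] = 8996462475/34359738368 ≈ 0.262; E[X] < 1, so R(9, 9) > 57.


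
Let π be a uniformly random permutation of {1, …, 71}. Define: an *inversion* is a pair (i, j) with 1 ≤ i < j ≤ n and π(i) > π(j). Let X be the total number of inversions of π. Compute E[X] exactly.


Write X = Σ X_I over the C(71, 2) = 2485 pairs i < j, with X_I the indicator of one inversion.
There are 2485 indicators.
For each fixed pair i < j, the values π(i) and π(j) are two distinct elements of {1, …, 71} in uniformly random order; by symmetry P[π(i) > π(j)] = 1/2.
By linearity: E[X] = 2485 · (1/2) = C(71, 2) · (1/2) = 2485/2 = 2485/2 ≈ 1242.5000.

E[X] = 2485/2 = 1242.5000.


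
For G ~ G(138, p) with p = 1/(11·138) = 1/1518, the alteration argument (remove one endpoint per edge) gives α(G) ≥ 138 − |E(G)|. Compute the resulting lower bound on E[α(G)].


E[|E(G)|] = C(138, 2)·p = 9453 · (1/1518) = 137/22.
E[α(G)] ≥ n − E[|E(G)|] = 138 − 137/22 = 2899/22.
Numerically: ≈ 131.7727.
(This is only a lower bound; the true E[α(G)] may be larger.)

E[α(G)] ≥ 2899/22 ≈ 131.7727.


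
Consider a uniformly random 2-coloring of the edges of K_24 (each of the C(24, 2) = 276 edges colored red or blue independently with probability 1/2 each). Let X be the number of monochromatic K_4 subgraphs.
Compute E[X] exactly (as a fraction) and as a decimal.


Let X = Σ_S X_S over the C(24, 4) = 10626 subsets S of size 4, where X_S = 1 if the K_4 on S is monochromatic.
For a fixed S, the K_4 on S has C(4, 2) = 6 edges. P[all 6 edges red] = (1/2)^6, and likewise for blue, so P[monochromatic] = 2·(1/2)^6 = 2^{1 − 6} = 1/32.
By linearity of expectation: E[X] = C(24, 4) · 2^{1 − 6} = 10626 · 1/32 = 5313/16.
Numerically: E[X] ≈ 332.06250.

E[X] = C(24,4)·2^(1−C(4,2)) = 5313/16 ≈ 332.06250.


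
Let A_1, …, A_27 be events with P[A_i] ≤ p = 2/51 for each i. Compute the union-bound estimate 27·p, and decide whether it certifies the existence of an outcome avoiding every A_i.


Union bound: P[∪_{i=1}^{27} A_i] ≤ Σ_i P[A_i] ≤ 27·p = 27·(2/51) = 18/17.
Numerically: 18/17 ≈ 1.0588.
Is 18/17 < 1? NO.
Since the bound 18/17 is ≥ 1, the union bound is uninformative here; it does NOT by itself certify existence.

27·p = 18/17 ≈ 1.0588; existence NOT certified by the union bound.


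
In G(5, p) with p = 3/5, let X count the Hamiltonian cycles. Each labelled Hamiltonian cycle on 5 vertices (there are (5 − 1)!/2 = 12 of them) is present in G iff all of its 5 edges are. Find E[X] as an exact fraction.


K_5 has (5 − 1)!/2 = 12 labelled Hamiltonian cycles.
For each such Hamiltonian cycle H, let X_H = 1 if all 5 edges of H are present in G. Then P[X_H = 1] = p^{5} = (3/5)^{5} = 243/3125.
Summing the indicators: E[X] = Σ_H E[X_H] = 12 · p^{5} = 12 · 243/3125 = 2916/3125.
Numerically: E[X] ≈ 0.93312.

E[X] = 12 · (3/5)^{5} = 2916/3125 ≈ 0.93312.


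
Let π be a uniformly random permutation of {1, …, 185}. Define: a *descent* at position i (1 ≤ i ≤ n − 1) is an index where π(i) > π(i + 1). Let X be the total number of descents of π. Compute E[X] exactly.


Write X = Σ X_I over i = 1, …, 184, with X_I the indicator of one descent.
There are 184 indicators.
For each fixed i, the pair (π(i), π(i+1)) is a uniformly random ordered pair of distinct values from {1, …, 185}; by symmetry P[π(i) > π(i+1)] = 1/2.
By linearity: E[X] = 184 · (1/2) = (185 − 1) · (1/2) = 92 ≈ 92.000000.

E[X] = 92 = 92.000000.


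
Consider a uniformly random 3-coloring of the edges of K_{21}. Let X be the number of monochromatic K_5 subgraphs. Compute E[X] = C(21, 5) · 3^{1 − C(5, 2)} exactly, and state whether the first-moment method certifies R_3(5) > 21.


E[X] = C(21, 5) · 3^{1 − 10} = 20349 · 3^{−9} = 20349/19683.
As a reduced fraction: E[X] = 2261/2187 ≈ 1.033836.
Is E[X] < 1? NO.
Since E[X] ≥ 1, the first-moment bound is inconclusive at n = 21; it does NOT by itself certify R_3(5) > 21.

E[X] = 2261/2187 ≈ 1.033836; E[X] ≥ 1; first-moment method inconclusive here.


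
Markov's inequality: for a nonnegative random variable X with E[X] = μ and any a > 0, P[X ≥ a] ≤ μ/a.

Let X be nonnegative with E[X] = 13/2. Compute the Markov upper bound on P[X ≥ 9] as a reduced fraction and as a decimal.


μ = E[X] = 13/2, a = 9.
Markov: P[X ≥ 9] ≤ μ/a = (13/2)/9 = 13/18.
Numerically: ≈ 0.722.
(Since a = 9 > μ = 6.500, the bound 13/18 is < 1 and informative.)

P[X ≥ 9] ≤ 13/18 ≈ 0.722.


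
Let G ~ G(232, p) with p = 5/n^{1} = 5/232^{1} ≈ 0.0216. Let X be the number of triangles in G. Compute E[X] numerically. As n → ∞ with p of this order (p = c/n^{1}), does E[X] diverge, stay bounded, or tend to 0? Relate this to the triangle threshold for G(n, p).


Number of potential triangles: C(232, 3) = 2054360.
Each occurs with probability p³ ≈ (0.0216)³ ≈ 1.00103e-05.
By linearity: E[X] = C(232, 3)·p³ ≈ 2054360 · 1.00103e-05 ≈ 20.565.
Here α = 1, so p = 5/n is exactly at the triangle threshold p ~ 1/n. Asymptotically E[X] → c³/6 = 5³/6 = 125/6 ≈ 20.833, a bounded constant. In this regime the triangle count is asymptotically Poisson(c³/6).

E[X] ≈ 20.565; in regime p = Θ(1/n^{1}) E[X] stays bounded (at the triangle threshold p ~ 1/n).


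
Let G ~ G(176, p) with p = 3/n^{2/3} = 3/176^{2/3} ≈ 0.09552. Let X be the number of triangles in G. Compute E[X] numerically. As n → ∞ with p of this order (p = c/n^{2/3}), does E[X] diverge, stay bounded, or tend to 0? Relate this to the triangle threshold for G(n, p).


Number of potential triangles: C(176, 3) = 893200.
Each occurs with probability p³ ≈ (0.09552)³ ≈ 8.716426e-04.
By linearity: E[X] = C(176, 3)·p³ ≈ 893200 · 8.716426e-04 ≈ 778.5511.
Since α = 2/3 < 1, p = c/n^{2/3} ≫ 1/n is above the triangle threshold p ~ 1/n. Asymptotically E[X] ~ (c³/6)·n^{3(1−α)} = (3³/6)·n^{1} → ∞; triangles are abundant w.h.p.

E[X] ≈ 778.5511; in regime p = Θ(1/n^{2/3}) E[X] diverges (above the triangle threshold p ~ 1/n).


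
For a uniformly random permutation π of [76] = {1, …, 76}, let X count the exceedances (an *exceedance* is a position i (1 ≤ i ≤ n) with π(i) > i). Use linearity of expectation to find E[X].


Write X = Σ_{i=1}^{76} X_i, where X_i = 1_{π(i) > i}.
For each fixed i, π(i) is uniform over {1, …, 76} (marginal of a uniform permutation), so P[π(i) > i] = (n − i)/n. Summing: Σ_{i=1}^{76} (n − i)/n = (0 + 1 + … + 75)/76 = 76(76 − 1)/(2·76) = (76 − 1)/2.
Hence E[X] = Σ_{i=1}^{76} (76 − i)/76 = 75/2 ≈ 37.500000.

E[X] = 75/2 = 37.500000.


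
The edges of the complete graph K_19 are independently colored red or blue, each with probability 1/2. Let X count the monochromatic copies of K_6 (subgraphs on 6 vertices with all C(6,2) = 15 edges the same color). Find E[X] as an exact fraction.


Let X = Σ_S X_S over the C(19, 6) = 27132 subsets S of size 6, where X_S = 1 if the K_6 on S is monochromatic.
For a fixed S, the K_6 on S has C(6, 2) = 15 edges. P[all 15 edges red] = (1/2)^15, and likewise for blue, so P[monochromatic] = 2·(1/2)^15 = 2^{1 − 15} = 1/16384.
Summing: E[X] = C(19, 6) · 2^{1 − 15} = 27132 · 1/16384 = 6783/4096.
Numerically: E[X] ≈ 1.65601.

E[X] = C(19,6)·2^(1−C(6,2)) = 6783/4096 ≈ 1.65601.


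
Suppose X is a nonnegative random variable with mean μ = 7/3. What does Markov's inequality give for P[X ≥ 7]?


μ = E[X] = 7/3, a = 7.
Markov: P[X ≥ 7] ≤ μ/a = (7/3)/7 = 1/3.
Numerically: ≈ 0.333333.
(Since a = 7 > μ = 2.333333, the bound 1/3 is < 1 and informative.)

P[X ≥ 7] ≤ 1/3 ≈ 0.333333.


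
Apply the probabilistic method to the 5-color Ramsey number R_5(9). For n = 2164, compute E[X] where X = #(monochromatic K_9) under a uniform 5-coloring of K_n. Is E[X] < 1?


E[X] = C(2164, 9) · 5^{1 − 36} = 2820446946663120530187432 · 5^{−35} = 2820446946663120530187432/2910383045673370361328125.
As a reduced fraction: E[X] = 2820446946663120530187432/2910383045673370361328125 ≈ 0.96910.
Is E[X] < 1? YES.
Since E[X] < 1, there exists a 5-coloring of K_{2164} with no monochromatic K_9; hence R_5(9) > 2164.

E[X] = 2820446946663120530187432/2910383045673370361328125 ≈ 0.96910; E[X] < 1, so R_5(9) > 2164.


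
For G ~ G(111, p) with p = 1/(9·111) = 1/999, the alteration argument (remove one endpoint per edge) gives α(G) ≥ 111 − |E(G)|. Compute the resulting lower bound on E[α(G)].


E[|E(G)|] = C(111, 2)·p = 6105 · (1/999) = 55/9.
E[α(G)] ≥ n − E[|E(G)|] = 111 − 55/9 = 944/9.
Numerically: ≈ 104.888889.
(This is only a lower bound; the true E[α(G)] may be larger.)

E[α(G)] ≥ 944/9 ≈ 104.888889.


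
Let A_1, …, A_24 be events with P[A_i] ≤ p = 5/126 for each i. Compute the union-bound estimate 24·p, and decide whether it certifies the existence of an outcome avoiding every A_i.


Union bound: P[∪_{i=1}^{24} A_i] ≤ Σ_i P[A_i] ≤ 24·p = 24·(5/126) = 20/21.
Numerically: 20/21 ≈ 0.9523810.
Is 20/21 < 1? YES.
Since P[∪ A_i] ≤ 20/21 < 1, the complement has P[∩ A_i^c] ≥ 1 − 20/21 = 1/21 > 0, so some outcome avoids every A_i.

24·p = 20/21 ≈ 0.9523810; existence CERTIFIED by the union bound.


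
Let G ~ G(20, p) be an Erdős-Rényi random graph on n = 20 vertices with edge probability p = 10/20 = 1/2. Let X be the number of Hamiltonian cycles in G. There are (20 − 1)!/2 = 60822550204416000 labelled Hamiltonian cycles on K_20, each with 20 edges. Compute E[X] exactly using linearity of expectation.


K_20 has (20 − 1)!/2 = 60822550204416000 labelled Hamiltonian cycles.
For each such Hamiltonian cycle H, let X_H = 1 if all 20 edges of H are present in G. Then P[X_H = 1] = p^{20} = (1/2)^{20} = 1/1048576.
By linearity of expectation: E[X] = Σ_H E[X_H] = 60822550204416000 · p^{20} = 60822550204416000 · 1/1048576 = 1856156927625/32.
Numerically: E[X] ≈ 5.8e+10.

E[X] = 60822550204416000 · (1/2)^{20} = 1856156927625/32 ≈ 5.8e+10.


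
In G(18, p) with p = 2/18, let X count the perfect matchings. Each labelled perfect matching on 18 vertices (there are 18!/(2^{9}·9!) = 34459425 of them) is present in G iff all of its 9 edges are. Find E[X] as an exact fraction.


K_18 has 18!/(2^{9}·9!) = 34459425 labelled perfect matchings.
For each such perfect matching H, let X_H = 1 if all 9 edges of H are present in G. Then P[X_H = 1] = p^{9} = (1/9)^{9} = 1/387420489.
Summing the indicators: E[X] = Σ_H E[X_H] = 34459425 · p^{9} = 34459425 · 1/387420489 = 425425/4782969.
Numerically: E[X] ≈ 0.0889.

E[X] = 34459425 · (1/9)^{9} = 425425/4782969 ≈ 0.0889.


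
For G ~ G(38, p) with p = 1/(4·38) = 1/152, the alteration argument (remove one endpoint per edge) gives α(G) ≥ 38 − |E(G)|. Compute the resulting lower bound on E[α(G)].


E[|E(G)|] = C(38, 2)·p = 703 · (1/152) = 37/8.
E[α(G)] ≥ n − E[|E(G)|] = 38 − 37/8 = 267/8.
Numerically: ≈ 33.375000.
(This is only a lower bound; the true E[α(G)] may be larger.)

E[α(G)] ≥ 267/8 ≈ 33.375000.


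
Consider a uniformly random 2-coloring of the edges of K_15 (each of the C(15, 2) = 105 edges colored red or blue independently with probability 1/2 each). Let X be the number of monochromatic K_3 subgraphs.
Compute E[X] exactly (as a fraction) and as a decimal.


Let X = Σ_S X_S over the C(15, 3) = 455 subsets S of size 3, where X_S = 1 if the K_3 on S is monochromatic.
For a fixed S, the K_3 on S has C(3, 2) = 3 edges. P[all 3 edges red] = (1/2)^3, and likewise for blue, so P[monochromatic] = 2·(1/2)^3 = 2^{1 − 3} = 1/4.
By linearity: E[X] = C(15, 3) · 2^{1 − 3} = 455 · 1/4 = 455/4.
Numerically: E[X] ≈ 113.75000.

E[X] = C(15,3)·2^(1−C(3,2)) = 455/4 ≈ 113.75000.


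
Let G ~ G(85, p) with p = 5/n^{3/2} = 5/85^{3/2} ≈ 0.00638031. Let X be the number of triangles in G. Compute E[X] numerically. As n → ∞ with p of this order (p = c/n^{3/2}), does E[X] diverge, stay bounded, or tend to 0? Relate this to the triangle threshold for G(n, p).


Number of potential triangles: C(85, 3) = 98770.
Each occurs with probability p³ ≈ (0.00638031)³ ≈ 2.59731634e-07.
By linearity: E[X] = C(85, 3)·p³ ≈ 98770 · 2.59731634e-07 ≈ 0.025654.
Since α = 3/2 > 1, p = c/n^{3/2} = o(1/n) is below the triangle threshold p ~ 1/n. Asymptotically E[X] ~ (c³/6)·n^{3(1−α)} = (5³/6)·n^{-1.5} → 0, so by Markov's inequality G has no triangles w.h.p.

E[X] ≈ 0.025654; in regime p = Θ(1/n^{3/2}) E[X] tends to 0 (below the triangle threshold p ~ 1/n).


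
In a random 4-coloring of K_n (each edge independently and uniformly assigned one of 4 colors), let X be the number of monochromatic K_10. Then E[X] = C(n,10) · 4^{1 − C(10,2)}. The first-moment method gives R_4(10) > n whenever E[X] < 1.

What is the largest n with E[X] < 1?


We need C(n, 10) · 4^{1 − 45} < 1, i.e. C(n, 10) < 4^{45 − 1} = 309485009821345068724781056.
Check values of n near the boundary:
  n = 2017: C(2017, 10) = 300324964434452596180990448; 300324964434452596180990448 < 309485009821345068724781056? YES
  n = 2018: C(2018, 10) = 301820606687612220663963508; 301820606687612220663963508 < 309485009821345068724781056? YES
  n = 2019: C(2019, 10) = 303322949179835278009229628; 303322949179835278009229628 < 309485009821345068724781056? YES
  n = 2020: C(2020, 10) = 304832018578739931133653656; 304832018578739931133653656 < 309485009821345068724781056? YES
  n = 2021: C(2021, 10) = 306347841644770462864800616; 306347841644770462864800616 < 309485009821345068724781056? YES
  n = 2022: C(2022, 10) = 307870445231474093395937796; 307870445231474093395937796 < 309485009821345068724781056? YES
  n = 2023: C(2023, 10) = 309399856285778485315440716; 309399856285778485315440716 < 309485009821345068724781056? YES
  n = 2024: C(2024, 10) = 310936101848269937576192656; 310936101848269937576192656 < 309485009821345068724781056? NO
  n = 2025: C(2025, 10) = 312479209053472269772600560; 312479209053472269772600560 < 309485009821345068724781056? NO
The largest n with C(n, 10) < 309485009821345068724781056 is n = 2023 (where E[X] = 77349964071444621328860179/77371252455336267181195264 ≈ 0.9997249). Hence R_4(10) > 2023, i.e. R_4(10) ≥ 2024.

Largest n = 2023; hence R_4(10) > 2023.


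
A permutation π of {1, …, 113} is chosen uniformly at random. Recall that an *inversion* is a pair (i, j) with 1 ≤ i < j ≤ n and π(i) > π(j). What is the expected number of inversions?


Write X = Σ X_I over the C(113, 2) = 6328 pairs i < j, with X_I the indicator of one inversion.
There are 6328 indicators.
For each fixed pair i < j, the values π(i) and π(j) are two distinct elements of {1, …, 113} in uniformly random order; by symmetry P[π(i) > π(j)] = 1/2.
By linearity: E[X] = 6328 · (1/2) = C(113, 2) · (1/2) = 6328/2 = 3164 ≈ 3164.000.

E[X] = 3164 = 3164.000.


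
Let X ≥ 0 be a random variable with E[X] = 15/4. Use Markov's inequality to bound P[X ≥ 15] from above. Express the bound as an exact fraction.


μ = E[X] = 15/4, a = 15.
Markov: P[X ≥ 15] ≤ μ/a = (15/4)/15 = 1/4.
Numerically: ≈ 0.250000.
(Since a = 15 > μ = 3.750000, the bound 1/4 is < 1 and informative.)

P[X ≥ 15] ≤ 1/4 ≈ 0.250000.


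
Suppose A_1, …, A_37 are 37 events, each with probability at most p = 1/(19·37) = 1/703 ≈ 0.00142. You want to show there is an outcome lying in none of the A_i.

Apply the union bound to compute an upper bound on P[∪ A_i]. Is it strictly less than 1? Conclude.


Union bound: P[∪_{i=1}^{37} A_i] ≤ Σ_i P[A_i] ≤ 37·p = 37·(1/703) = 1/19.
Numerically: 1/19 ≈ 0.05263.
Is 1/19 < 1? YES.
Since P[∪ A_i] ≤ 1/19 < 1, the complement has P[∩ A_i^c] ≥ 1 − 1/19 = 18/19 > 0, so some outcome avoids every A_i.

37·p = 1/19 ≈ 0.05263; existence CERTIFIED by the union bound.


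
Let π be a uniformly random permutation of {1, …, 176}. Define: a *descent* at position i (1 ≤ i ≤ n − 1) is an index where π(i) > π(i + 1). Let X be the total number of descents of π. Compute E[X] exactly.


Write X = Σ X_I over i = 1, …, 175, with X_I the indicator of one descent.
There are 175 indicators.
For each fixed i, the pair (π(i), π(i+1)) is a uniformly random ordered pair of distinct values from {1, …, 176}; by symmetry P[π(i) > π(i+1)] = 1/2.
By linearity: E[X] = 175 · (1/2) = (176 − 1) · (1/2) = 175/2 ≈ 87.500000.

E[X] = 175/2 = 87.500000.


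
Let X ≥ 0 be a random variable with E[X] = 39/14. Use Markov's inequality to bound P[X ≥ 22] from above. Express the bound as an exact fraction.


μ = E[X] = 39/14, a = 22.
Markov: P[X ≥ 22] ≤ μ/a = (39/14)/22 = 39/308.
Numerically: ≈ 0.1266.
(Since a = 22 > μ = 2.7857, the bound 39/308 is < 1 and informative.)

P[X ≥ 22] ≤ 39/308 ≈ 0.1266.


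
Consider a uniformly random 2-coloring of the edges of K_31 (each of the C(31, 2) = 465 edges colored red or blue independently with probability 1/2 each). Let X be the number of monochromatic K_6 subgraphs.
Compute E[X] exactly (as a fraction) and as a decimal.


Let X = Σ_S X_S over the C(31, 6) = 736281 subsets S of size 6, where X_S = 1 if the K_6 on S is monochromatic.
For a fixed S, the K_6 on S has C(6, 2) = 15 edges. P[all 15 edges red] = (1/2)^15, and likewise for blue, so P[monochromatic] = 2·(1/2)^15 = 2^{1 − 15} = 1/16384.
Summing: E[X] = C(31, 6) · 2^{1 − 15} = 736281 · 1/16384 = 736281/16384.
Numerically: E[X] ≈ 44.939026.

E[X] = C(31,6)·2^(1−C(6,2)) = 736281/16384 ≈ 44.939026.
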